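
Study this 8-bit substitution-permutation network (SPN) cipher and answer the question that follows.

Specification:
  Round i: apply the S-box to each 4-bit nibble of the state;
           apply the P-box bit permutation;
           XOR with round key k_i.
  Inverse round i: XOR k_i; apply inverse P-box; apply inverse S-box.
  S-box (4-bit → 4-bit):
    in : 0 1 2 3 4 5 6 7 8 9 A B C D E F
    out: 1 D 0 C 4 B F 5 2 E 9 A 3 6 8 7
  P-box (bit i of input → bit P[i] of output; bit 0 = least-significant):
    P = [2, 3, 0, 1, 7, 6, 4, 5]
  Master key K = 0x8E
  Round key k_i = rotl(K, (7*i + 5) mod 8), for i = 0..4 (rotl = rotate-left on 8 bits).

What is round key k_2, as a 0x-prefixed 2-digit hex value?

K = 0x8E
k_0 = rotl(K, (7*0+5) mod 8) = rotl(K, 5) = 0xD1
k_1 = rotl(K, (7*1+5) mod 8) = rotl(K, 4) = 0xE8
k_2 = rotl(K, (7*2+5) mod 8) = rotl(K, 3) = 0x74

0x74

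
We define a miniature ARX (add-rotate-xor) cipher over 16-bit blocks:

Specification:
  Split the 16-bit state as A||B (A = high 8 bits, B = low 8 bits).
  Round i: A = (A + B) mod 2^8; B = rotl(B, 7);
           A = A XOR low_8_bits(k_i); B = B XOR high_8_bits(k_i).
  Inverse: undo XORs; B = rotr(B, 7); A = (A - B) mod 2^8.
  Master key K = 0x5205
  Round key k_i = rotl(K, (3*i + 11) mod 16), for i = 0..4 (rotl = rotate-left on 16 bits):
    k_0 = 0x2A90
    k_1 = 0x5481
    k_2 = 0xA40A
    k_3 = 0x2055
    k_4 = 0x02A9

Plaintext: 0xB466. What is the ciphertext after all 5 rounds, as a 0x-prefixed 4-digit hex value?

0x9820

s_0 = plaintext = 0xB466
s_1 = Round(s_0, k_0) = 0x8A19
s_2 = Round(s_1, k_1) = 0x22D8
s_3 = Round(s_2, k_2) = 0xF0C8
s_4 = Round(s_3, k_3) = 0xED44
s_5 = Round(s_4, k_4) = 0x9820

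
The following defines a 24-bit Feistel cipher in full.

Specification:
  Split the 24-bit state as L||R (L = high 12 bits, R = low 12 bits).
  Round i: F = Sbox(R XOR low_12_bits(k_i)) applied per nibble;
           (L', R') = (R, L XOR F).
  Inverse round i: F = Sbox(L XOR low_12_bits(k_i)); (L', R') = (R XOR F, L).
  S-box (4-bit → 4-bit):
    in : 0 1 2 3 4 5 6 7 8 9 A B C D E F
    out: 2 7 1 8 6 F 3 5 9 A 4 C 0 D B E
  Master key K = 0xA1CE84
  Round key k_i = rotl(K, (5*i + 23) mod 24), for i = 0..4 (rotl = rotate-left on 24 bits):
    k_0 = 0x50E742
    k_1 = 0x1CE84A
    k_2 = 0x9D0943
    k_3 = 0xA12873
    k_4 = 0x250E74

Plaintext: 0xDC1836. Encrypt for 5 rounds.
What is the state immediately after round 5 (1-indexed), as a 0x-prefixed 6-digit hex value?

0x7A640F

s_0 = plaintext = 0xDC1836
s_1 = Round(s_0, k_0) = 0x836397
s_2 = Round(s_1, k_1) = 0x3974EB
s_3 = Round(s_2, k_2) = 0x4EBEDE
s_4 = Round(s_3, k_3) = 0xEDE7A6
s_5 = Round(s_4, k_4) = 0x7A640F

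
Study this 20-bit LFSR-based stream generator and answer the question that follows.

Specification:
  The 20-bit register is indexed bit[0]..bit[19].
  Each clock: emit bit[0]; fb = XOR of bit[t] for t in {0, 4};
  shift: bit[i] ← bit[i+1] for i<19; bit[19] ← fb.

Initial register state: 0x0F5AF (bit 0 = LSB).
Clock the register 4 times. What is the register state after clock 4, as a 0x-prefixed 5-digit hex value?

reg_0 = 0x0F5AF
clock 1: out=1, reg = 0x87AD7
clock 2: out=1, reg = 0x43D6B
clock 3: out=1, reg = 0xA1EB5
clock 4: out=1, reg = 0x50F5A

0x50F5A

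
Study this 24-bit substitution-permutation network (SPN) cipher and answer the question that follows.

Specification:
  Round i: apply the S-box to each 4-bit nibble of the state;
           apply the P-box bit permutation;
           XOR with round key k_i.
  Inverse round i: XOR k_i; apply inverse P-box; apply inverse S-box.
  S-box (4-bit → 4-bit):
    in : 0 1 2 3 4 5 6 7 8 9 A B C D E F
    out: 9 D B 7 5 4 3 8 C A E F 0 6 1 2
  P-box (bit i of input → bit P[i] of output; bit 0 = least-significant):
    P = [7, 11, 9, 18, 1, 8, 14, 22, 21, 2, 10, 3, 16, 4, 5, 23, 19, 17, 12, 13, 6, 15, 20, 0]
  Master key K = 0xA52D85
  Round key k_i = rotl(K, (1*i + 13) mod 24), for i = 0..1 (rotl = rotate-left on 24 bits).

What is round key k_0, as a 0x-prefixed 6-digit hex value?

K = 0xA52D85
k_0 = rotl(K, (1*0+13) mod 24) = rotl(K, 13) = 0xB0B4A5

0xB0B4A5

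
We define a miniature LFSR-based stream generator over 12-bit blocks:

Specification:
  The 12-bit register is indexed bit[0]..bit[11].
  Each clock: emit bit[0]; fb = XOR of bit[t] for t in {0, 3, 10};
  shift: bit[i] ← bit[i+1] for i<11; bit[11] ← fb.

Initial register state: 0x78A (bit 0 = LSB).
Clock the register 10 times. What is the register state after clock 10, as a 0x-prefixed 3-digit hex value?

reg_0 = 0x78A
clock 1: out=0, reg = 0x3C5
clock 2: out=1, reg = 0x9E2
clock 3: out=0, reg = 0x4F1
clock 4: out=1, reg = 0x278
clock 5: out=0, reg = 0x93C
clock 6: out=0, reg = 0xC9E
clock 7: out=0, reg = 0x64F
clock 8: out=1, reg = 0xB27
clock 9: out=1, reg = 0xD93
clock 10: out=1, reg = 0x6C9

0x6C9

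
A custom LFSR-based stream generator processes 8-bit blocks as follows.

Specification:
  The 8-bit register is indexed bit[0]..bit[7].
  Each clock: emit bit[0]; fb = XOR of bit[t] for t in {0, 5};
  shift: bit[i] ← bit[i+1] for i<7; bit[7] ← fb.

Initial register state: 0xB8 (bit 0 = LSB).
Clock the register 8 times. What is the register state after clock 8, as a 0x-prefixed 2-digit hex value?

reg_0 = 0xB8
clock 1: out=0, reg = 0xDC
clock 2: out=0, reg = 0x6E
clock 3: out=0, reg = 0xB7
clock 4: out=1, reg = 0x5B
clock 5: out=1, reg = 0xAD
clock 6: out=1, reg = 0x56
clock 7: out=0, reg = 0x2B
clock 8: out=1, reg = 0x15

0x15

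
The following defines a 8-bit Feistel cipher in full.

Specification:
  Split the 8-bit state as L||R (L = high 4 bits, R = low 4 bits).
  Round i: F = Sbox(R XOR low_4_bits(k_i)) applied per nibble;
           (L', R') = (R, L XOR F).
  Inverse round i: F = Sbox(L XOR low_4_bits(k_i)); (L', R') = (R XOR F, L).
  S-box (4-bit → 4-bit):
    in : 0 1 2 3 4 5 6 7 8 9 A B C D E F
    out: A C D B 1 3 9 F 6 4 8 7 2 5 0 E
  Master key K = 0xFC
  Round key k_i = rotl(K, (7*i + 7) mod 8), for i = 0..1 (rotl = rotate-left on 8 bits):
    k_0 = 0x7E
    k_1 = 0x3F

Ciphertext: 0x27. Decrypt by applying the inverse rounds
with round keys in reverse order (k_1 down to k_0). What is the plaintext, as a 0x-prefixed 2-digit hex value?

s_0 = ciphertext = 0x27
s_1 = InvRound(s_0, k_1) = 0x22
s_2 = InvRound(s_1, k_0) = 0x02

0x02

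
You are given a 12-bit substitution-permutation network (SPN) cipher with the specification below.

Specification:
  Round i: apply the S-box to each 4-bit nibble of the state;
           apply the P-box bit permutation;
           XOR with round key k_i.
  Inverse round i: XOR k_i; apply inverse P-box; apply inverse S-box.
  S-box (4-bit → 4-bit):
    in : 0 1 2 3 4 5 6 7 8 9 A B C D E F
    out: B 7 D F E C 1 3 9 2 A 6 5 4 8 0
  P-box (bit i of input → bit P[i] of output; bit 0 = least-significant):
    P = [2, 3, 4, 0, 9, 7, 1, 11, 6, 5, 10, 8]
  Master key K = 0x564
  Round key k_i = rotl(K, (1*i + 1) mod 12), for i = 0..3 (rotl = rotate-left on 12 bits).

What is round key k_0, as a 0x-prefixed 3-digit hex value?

K = 0x564
k_0 = rotl(K, (1*0+1) mod 12) = rotl(K, 1) = 0xAC8

0xAC8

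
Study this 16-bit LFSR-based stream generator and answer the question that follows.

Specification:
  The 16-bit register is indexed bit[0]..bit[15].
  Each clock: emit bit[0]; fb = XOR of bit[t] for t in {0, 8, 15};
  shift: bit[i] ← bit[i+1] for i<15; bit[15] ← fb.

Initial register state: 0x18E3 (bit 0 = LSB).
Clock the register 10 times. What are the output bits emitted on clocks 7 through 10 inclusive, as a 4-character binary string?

1100

reg_0 = 0x18E3
clock 1: out=1, reg = 0x8C71
clock 2: out=1, reg = 0x4638
clock 3: out=0, reg = 0x231C
clock 4: out=0, reg = 0x918E
clock 5: out=0, reg = 0x48C7
clock 6: out=1, reg = 0xA463
clock 7: out=1, reg = 0x5231
clock 8: out=1, reg = 0xA918
clock 9: out=0, reg = 0x548C
clock 10: out=0, reg = 0x2A46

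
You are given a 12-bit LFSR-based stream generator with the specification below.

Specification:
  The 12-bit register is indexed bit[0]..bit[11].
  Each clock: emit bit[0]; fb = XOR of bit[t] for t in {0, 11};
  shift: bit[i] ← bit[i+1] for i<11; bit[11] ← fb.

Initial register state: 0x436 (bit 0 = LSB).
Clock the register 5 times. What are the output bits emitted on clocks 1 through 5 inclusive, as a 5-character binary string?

01101

reg_0 = 0x436
clock 1: out=0, reg = 0x21B
clock 2: out=1, reg = 0x90D
clock 3: out=1, reg = 0x486
clock 4: out=0, reg = 0x243
clock 5: out=1, reg = 0x921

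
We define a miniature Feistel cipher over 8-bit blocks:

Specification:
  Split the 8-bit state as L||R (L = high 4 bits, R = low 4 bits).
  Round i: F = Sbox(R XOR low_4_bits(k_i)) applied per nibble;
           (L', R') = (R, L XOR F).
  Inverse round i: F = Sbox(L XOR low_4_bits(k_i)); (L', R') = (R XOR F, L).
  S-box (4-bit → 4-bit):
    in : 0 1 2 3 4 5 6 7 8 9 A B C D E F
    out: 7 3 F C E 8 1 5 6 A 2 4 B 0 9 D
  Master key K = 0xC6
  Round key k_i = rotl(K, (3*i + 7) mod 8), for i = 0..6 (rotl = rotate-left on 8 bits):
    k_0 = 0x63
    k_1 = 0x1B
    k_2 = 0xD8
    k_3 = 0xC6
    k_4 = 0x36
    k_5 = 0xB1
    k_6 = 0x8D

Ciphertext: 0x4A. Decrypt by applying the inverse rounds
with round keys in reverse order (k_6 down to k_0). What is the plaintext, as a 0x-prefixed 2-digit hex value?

s_0 = ciphertext = 0x4A
s_1 = InvRound(s_0, k_6) = 0x04
s_2 = InvRound(s_1, k_5) = 0x70
s_3 = InvRound(s_2, k_4) = 0x37
s_4 = InvRound(s_3, k_3) = 0xF3
s_5 = InvRound(s_4, k_2) = 0x6F
s_6 = InvRound(s_5, k_1) = 0xF6
s_7 = InvRound(s_6, k_0) = 0xDF

0xDF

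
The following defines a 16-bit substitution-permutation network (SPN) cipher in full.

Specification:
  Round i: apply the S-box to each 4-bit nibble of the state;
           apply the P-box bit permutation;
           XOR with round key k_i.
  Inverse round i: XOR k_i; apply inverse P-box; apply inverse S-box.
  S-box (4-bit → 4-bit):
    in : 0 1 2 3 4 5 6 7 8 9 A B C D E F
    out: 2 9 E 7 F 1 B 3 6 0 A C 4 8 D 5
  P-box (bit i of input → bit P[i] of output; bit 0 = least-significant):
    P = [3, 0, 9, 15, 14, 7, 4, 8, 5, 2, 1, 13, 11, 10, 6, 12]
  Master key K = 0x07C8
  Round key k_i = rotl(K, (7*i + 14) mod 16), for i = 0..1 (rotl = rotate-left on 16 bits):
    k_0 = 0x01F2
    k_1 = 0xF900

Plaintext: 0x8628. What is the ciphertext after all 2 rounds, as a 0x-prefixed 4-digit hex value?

s_0 = plaintext = 0x8628
s_1 = Round(s_0, k_0) = 0x2607
s_2 = Round(s_1, k_1) = 0xCDED

0xCDED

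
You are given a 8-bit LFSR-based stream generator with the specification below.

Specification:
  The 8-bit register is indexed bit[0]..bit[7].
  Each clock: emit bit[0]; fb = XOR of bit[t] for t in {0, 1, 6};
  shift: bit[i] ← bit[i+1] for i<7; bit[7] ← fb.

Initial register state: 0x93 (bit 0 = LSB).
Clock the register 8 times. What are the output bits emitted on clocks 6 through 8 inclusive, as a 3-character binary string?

reg_0 = 0x93
clock 1: out=1, reg = 0x49
clock 2: out=1, reg = 0x24
clock 3: out=0, reg = 0x12
clock 4: out=0, reg = 0x89
clock 5: out=1, reg = 0xC4
clock 6: out=0, reg = 0xE2
clock 7: out=0, reg = 0x71
clock 8: out=1, reg = 0x38

001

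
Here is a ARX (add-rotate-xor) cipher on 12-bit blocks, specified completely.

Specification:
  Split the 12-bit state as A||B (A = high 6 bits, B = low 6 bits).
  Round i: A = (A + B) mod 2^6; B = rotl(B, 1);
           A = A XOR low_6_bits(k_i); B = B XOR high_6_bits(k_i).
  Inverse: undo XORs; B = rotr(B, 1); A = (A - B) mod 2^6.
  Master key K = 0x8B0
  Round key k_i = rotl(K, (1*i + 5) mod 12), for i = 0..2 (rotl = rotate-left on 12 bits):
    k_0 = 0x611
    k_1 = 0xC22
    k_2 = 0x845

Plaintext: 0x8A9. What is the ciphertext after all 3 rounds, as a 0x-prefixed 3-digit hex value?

s_0 = plaintext = 0x8A9
s_1 = Round(s_0, k_0) = 0x68B
s_2 = Round(s_1, k_1) = 0x1E6
s_3 = Round(s_2, k_2) = 0xA2C

0xA2C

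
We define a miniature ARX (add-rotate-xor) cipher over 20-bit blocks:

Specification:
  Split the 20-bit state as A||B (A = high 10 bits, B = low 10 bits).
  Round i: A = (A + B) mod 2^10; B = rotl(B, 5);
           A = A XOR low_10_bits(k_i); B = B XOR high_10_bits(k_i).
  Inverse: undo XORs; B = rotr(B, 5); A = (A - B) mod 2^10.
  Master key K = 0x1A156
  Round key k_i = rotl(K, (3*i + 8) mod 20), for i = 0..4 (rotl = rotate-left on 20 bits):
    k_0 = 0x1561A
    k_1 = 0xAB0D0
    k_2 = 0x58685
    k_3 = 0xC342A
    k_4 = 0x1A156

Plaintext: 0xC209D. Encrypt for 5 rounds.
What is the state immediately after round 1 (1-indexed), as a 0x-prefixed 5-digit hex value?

s_0 = plaintext = 0xC209D
s_1 = Round(s_0, k_0) = 0x6FFF1
s_2 = Round(s_1, k_1) = 0x58093
s_3 = Round(s_2, k_2) = 0xDDB05
s_4 = Round(s_3, k_3) = 0x947B5
s_5 = Round(s_4, k_4) = 0xD42D5

0x6FFF1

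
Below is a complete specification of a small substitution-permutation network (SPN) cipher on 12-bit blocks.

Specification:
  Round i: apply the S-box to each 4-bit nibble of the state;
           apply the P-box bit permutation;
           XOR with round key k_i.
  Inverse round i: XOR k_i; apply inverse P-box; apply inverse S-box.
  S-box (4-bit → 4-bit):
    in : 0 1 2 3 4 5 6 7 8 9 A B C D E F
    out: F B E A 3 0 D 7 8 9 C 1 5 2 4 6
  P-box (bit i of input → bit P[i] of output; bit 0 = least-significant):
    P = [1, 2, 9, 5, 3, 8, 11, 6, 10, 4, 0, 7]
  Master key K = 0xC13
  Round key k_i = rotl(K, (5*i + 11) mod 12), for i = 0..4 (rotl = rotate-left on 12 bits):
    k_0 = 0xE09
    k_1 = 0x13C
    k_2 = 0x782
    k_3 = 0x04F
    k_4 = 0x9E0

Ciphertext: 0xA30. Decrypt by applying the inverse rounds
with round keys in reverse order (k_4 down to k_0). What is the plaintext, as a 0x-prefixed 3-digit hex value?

0x67B

s_0 = ciphertext = 0xA30
s_1 = InvRound(s_0, k_4) = 0x33E
s_2 = InvRound(s_1, k_3) = 0xF3A
s_3 = InvRound(s_2, k_2) = 0x3C8
s_4 = InvRound(s_3, k_1) = 0x382
s_5 = InvRound(s_4, k_0) = 0x67B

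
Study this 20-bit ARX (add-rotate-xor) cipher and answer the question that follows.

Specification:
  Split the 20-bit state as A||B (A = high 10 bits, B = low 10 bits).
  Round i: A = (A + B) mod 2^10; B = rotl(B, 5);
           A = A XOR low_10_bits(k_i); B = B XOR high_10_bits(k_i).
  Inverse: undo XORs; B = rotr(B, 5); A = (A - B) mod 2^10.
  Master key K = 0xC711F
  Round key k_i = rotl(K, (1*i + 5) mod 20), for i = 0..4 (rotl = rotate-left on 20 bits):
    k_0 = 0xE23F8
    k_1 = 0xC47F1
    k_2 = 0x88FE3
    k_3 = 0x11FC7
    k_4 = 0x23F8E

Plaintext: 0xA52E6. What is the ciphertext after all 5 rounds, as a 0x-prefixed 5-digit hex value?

s_0 = plaintext = 0xA52E6
s_1 = Round(s_0, k_0) = 0xA0B5F
s_2 = Round(s_1, k_1) = 0x840EB
s_3 = Round(s_2, k_2) = 0x46344
s_4 = Round(s_3, k_3) = 0xE6CDD
s_5 = Round(s_4, k_4) = 0xFDB29

0xFDB29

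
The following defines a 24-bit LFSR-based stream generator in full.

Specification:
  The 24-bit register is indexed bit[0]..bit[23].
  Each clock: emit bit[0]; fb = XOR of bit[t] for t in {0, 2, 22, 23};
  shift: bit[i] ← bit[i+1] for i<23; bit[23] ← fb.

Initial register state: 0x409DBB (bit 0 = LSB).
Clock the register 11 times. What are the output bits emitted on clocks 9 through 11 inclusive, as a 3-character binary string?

101

reg_0 = 0x409DBB
clock 1: out=1, reg = 0x204EDD
clock 2: out=1, reg = 0x10276E
clock 3: out=0, reg = 0x8813B7
clock 4: out=1, reg = 0xC409DB
clock 5: out=1, reg = 0xE204ED
clock 6: out=1, reg = 0x710276
clock 7: out=0, reg = 0x38813B
clock 8: out=1, reg = 0x9C409D
clock 9: out=1, reg = 0xCE204E
clock 10: out=0, reg = 0xE71027
clock 11: out=1, reg = 0x738813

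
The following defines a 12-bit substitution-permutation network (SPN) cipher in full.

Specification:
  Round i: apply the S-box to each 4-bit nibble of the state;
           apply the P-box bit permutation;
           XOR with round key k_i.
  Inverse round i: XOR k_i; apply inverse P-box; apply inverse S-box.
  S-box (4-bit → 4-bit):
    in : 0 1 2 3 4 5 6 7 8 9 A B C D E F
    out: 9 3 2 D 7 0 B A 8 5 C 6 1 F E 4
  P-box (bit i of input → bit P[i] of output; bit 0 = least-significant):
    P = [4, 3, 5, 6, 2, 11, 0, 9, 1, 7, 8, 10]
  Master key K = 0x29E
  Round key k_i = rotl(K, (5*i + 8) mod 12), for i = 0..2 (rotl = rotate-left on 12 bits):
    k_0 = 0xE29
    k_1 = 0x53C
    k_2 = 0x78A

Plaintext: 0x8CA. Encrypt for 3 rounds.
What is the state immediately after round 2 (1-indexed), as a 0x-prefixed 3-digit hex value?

0x841

s_0 = plaintext = 0x8CA
s_1 = Round(s_0, k_0) = 0xA4D
s_2 = Round(s_1, k_1) = 0x841
s_3 = Round(s_2, k_2) = 0xB97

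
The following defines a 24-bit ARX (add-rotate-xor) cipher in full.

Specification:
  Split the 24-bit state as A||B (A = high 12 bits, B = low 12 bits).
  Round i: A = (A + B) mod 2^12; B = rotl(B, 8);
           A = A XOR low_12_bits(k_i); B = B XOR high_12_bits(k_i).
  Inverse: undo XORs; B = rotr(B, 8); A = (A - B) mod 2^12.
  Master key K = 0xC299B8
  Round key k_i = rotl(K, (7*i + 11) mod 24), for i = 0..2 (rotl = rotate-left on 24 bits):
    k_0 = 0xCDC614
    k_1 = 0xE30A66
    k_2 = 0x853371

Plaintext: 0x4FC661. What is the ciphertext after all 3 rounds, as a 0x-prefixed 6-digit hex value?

s_0 = plaintext = 0x4FC661
s_1 = Round(s_0, k_0) = 0xD49DBA
s_2 = Round(s_1, k_1) = 0x1654EB
s_3 = Round(s_2, k_2) = 0x52131D

0x52131D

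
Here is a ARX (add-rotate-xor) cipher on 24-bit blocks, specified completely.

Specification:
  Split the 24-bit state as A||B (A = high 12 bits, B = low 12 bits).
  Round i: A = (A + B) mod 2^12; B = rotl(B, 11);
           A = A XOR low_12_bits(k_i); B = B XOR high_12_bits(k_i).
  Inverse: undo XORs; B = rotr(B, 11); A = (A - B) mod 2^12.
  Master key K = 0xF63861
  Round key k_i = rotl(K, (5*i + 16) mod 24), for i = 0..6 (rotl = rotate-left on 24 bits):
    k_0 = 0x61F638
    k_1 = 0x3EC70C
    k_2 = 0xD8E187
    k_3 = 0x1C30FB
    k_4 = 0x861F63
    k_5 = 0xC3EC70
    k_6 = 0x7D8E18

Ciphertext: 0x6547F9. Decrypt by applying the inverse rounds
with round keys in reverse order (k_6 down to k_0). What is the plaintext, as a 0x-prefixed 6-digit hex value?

s_0 = ciphertext = 0x6547F9
s_1 = InvRound(s_0, k_6) = 0x80A042
s_2 = InvRound(s_1, k_5) = 0xB818F9
s_3 = InvRound(s_2, k_4) = 0x3B2130
s_4 = InvRound(s_3, k_3) = 0x1631E6
s_5 = InvRound(s_4, k_2) = 0x8138D1
s_6 = InvRound(s_5, k_1) = 0x8A467B
s_7 = InvRound(s_6, k_0) = 0xDD40C8

0xDD40C8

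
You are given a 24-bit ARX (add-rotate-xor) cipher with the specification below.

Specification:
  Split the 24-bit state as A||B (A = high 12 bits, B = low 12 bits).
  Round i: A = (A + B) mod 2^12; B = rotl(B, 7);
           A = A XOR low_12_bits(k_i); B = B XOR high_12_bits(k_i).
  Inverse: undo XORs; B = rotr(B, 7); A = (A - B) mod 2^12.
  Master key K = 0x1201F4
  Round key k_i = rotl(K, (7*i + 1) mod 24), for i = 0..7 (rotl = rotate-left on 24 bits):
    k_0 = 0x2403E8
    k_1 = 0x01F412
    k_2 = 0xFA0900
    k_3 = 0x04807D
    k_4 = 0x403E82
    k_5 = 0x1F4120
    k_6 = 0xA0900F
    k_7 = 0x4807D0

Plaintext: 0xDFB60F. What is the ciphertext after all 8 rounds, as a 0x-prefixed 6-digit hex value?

0x6C7E70

s_0 = plaintext = 0xDFB60F
s_1 = Round(s_0, k_0) = 0x7E25F0
s_2 = Round(s_1, k_1) = 0x9C0830
s_3 = Round(s_2, k_2) = 0x8F07E1
s_4 = Round(s_3, k_3) = 0x0AC0F7
s_5 = Round(s_4, k_4) = 0xF21F84
s_6 = Round(s_5, k_5) = 0xF85388
s_7 = Round(s_6, k_6) = 0x302E15
s_8 = Round(s_7, k_7) = 0x6C7E70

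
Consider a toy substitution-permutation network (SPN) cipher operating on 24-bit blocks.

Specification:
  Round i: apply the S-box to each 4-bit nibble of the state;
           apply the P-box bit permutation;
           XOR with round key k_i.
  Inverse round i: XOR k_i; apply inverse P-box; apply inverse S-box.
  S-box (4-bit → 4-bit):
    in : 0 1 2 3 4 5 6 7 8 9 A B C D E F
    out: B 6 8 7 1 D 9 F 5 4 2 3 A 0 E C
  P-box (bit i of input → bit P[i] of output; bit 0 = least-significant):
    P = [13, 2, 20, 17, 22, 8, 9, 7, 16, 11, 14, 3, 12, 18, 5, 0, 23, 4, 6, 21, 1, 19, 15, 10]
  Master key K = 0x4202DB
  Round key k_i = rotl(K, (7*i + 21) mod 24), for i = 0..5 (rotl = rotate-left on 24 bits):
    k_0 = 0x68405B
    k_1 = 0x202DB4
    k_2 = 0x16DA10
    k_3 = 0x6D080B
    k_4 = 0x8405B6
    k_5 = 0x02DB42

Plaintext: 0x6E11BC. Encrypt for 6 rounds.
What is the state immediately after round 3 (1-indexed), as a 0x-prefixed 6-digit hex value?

0x68AEA6

s_0 = plaintext = 0x6E11BC
s_1 = Round(s_0, k_0) = 0x0E0D2D
s_2 = Round(s_1, k_1) = 0x0C3967
s_3 = Round(s_2, k_2) = 0x68AEA6
s_4 = Round(s_3, k_3) = 0xEB6541
s_5 = Round(s_4, k_4) = 0x5DD1AB
s_6 = Round(s_5, k_5) = 0x023644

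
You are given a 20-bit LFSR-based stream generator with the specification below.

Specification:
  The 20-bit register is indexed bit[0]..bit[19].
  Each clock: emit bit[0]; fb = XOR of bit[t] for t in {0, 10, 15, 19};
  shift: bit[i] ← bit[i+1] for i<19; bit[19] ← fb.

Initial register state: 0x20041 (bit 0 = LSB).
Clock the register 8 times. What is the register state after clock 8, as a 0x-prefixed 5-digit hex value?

reg_0 = 0x20041
clock 1: out=1, reg = 0x90020
clock 2: out=0, reg = 0xC8010
clock 3: out=0, reg = 0x64008
clock 4: out=0, reg = 0x32004
clock 5: out=0, reg = 0x19002
clock 6: out=0, reg = 0x8C801
clock 7: out=1, reg = 0xC6400
clock 8: out=0, reg = 0x63200

0x63200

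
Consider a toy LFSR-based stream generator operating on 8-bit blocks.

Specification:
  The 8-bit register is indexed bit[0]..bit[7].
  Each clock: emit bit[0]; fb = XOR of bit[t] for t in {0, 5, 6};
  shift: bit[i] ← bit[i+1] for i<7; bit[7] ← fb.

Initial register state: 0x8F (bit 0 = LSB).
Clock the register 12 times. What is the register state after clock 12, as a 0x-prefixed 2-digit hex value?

0xDF

reg_0 = 0x8F
clock 1: out=1, reg = 0xC7
clock 2: out=1, reg = 0x63
clock 3: out=1, reg = 0xB1
clock 4: out=1, reg = 0x58
clock 5: out=0, reg = 0xAC
clock 6: out=0, reg = 0xD6
clock 7: out=0, reg = 0xEB
clock 8: out=1, reg = 0xF5
clock 9: out=1, reg = 0xFA
clock 10: out=0, reg = 0x7D
clock 11: out=1, reg = 0xBE
clock 12: out=0, reg = 0xDF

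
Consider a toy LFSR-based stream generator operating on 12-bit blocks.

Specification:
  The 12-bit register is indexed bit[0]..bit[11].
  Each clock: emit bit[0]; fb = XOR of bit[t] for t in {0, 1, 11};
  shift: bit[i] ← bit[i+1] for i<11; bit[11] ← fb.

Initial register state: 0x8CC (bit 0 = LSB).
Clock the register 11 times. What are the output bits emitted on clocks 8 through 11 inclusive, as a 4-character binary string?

1000

reg_0 = 0x8CC
clock 1: out=0, reg = 0xC66
clock 2: out=0, reg = 0x633
clock 3: out=1, reg = 0x319
clock 4: out=1, reg = 0x98C
clock 5: out=0, reg = 0xCC6
clock 6: out=0, reg = 0x663
clock 7: out=1, reg = 0x331
clock 8: out=1, reg = 0x998
clock 9: out=0, reg = 0xCCC
clock 10: out=0, reg = 0xE66
clock 11: out=0, reg = 0x733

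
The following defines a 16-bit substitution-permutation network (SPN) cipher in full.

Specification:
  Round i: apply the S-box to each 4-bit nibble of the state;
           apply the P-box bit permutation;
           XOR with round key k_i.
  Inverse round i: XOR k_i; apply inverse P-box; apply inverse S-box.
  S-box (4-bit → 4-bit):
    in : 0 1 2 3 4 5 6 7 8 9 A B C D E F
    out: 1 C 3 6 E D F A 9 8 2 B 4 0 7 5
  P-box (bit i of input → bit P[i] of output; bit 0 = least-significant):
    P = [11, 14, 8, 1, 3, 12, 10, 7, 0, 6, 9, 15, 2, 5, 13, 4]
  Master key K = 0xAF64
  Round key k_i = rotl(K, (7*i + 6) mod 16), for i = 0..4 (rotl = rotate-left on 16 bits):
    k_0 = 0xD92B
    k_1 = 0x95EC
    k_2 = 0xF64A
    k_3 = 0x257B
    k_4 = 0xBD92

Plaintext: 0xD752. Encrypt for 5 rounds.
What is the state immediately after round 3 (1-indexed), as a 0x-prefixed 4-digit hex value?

s_0 = plaintext = 0xD752
s_1 = Round(s_0, k_0) = 0x15E3
s_2 = Round(s_1, k_1) = 0x62F5
s_3 = Round(s_2, k_2) = 0xDB35
s_4 = Round(s_3, k_3) = 0xB838
s_5 = Round(s_4, k_4) = 0x21A5

0xDB35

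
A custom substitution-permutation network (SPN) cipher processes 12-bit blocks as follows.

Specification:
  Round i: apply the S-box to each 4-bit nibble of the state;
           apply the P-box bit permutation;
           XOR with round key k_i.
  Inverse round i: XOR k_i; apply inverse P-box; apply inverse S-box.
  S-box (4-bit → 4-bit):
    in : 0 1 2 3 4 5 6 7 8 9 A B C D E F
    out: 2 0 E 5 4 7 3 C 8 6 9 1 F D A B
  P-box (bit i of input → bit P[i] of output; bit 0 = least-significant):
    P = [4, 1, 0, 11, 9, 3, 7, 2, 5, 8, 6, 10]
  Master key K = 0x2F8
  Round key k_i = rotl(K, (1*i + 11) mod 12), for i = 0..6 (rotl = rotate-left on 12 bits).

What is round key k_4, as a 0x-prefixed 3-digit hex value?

K = 0x2F8
k_0 = rotl(K, (1*0+11) mod 12) = rotl(K, 11) = 0x17C
k_1 = rotl(K, (1*1+11) mod 12) = rotl(K, 0) = 0x2F8
k_2 = rotl(K, (1*2+11) mod 12) = rotl(K, 1) = 0x5F0
k_3 = rotl(K, (1*3+11) mod 12) = rotl(K, 2) = 0xBE0
k_4 = rotl(K, (1*4+11) mod 12) = rotl(K, 3) = 0x7C1

0x7C1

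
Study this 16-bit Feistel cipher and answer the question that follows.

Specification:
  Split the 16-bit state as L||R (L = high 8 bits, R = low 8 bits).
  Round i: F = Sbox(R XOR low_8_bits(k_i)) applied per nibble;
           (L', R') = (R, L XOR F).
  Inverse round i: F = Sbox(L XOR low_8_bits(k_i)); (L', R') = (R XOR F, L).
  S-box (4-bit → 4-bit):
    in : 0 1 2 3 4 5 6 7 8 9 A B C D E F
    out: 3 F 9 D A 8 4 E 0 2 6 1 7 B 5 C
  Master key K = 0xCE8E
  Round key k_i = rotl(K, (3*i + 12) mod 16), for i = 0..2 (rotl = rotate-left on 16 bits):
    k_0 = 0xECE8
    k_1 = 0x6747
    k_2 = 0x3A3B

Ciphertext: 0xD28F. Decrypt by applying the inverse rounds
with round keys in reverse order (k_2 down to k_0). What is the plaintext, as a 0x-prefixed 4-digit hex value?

0x2AF4

s_0 = ciphertext = 0xD28F
s_1 = InvRound(s_0, k_2) = 0xDDD2
s_2 = InvRound(s_1, k_1) = 0xF4DD
s_3 = InvRound(s_2, k_0) = 0x2AF4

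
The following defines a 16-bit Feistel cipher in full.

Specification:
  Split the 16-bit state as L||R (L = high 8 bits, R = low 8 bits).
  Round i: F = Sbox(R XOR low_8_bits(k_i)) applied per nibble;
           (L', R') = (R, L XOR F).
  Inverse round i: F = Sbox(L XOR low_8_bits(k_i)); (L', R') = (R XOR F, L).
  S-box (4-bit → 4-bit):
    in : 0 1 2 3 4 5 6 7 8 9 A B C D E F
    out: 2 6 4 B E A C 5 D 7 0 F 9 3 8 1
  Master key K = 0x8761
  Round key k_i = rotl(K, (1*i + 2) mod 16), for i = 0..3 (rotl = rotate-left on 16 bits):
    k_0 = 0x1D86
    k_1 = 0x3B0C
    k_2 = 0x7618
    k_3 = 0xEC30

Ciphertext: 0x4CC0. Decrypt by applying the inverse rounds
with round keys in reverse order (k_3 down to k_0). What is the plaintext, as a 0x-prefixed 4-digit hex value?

s_0 = ciphertext = 0x4CC0
s_1 = InvRound(s_0, k_3) = 0x994C
s_2 = InvRound(s_1, k_2) = 0x9A99
s_3 = InvRound(s_2, k_1) = 0xE59A
s_4 = InvRound(s_3, k_0) = 0x51E5

0x51E5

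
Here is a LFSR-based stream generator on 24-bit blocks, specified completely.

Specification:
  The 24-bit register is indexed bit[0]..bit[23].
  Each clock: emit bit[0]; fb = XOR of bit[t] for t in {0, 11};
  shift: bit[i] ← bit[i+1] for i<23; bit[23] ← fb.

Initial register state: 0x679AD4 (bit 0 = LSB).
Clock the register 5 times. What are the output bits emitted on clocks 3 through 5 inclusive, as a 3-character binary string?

reg_0 = 0x679AD4
clock 1: out=0, reg = 0xB3CD6A
clock 2: out=0, reg = 0xD9E6B5
clock 3: out=1, reg = 0xECF35A
clock 4: out=0, reg = 0x7679AD
clock 5: out=1, reg = 0x3B3CD6

101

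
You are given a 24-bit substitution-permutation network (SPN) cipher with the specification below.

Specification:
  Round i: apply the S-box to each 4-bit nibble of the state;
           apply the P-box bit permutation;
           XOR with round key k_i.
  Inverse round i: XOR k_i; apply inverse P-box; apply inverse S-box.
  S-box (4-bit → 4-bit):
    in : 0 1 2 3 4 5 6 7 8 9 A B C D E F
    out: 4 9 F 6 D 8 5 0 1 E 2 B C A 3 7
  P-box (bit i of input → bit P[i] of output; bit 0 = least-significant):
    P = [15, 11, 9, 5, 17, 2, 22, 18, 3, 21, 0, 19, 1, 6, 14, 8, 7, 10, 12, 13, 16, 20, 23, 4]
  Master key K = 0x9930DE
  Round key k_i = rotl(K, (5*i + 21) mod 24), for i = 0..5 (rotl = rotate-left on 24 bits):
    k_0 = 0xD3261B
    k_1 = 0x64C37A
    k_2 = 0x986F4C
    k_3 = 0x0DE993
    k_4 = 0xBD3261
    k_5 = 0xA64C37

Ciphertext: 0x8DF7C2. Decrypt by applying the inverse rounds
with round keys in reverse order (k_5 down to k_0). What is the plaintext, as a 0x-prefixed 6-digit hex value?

0x481913

s_0 = ciphertext = 0x8DF7C2
s_1 = InvRound(s_0, k_5) = 0x14D9E2
s_2 = InvRound(s_1, k_4) = 0x61497F
s_3 = InvRound(s_2, k_3) = 0x71AB91
s_4 = InvRound(s_3, k_2) = 0x4E3238
s_5 = InvRound(s_4, k_1) = 0x7C2D88
s_6 = InvRound(s_5, k_0) = 0x481913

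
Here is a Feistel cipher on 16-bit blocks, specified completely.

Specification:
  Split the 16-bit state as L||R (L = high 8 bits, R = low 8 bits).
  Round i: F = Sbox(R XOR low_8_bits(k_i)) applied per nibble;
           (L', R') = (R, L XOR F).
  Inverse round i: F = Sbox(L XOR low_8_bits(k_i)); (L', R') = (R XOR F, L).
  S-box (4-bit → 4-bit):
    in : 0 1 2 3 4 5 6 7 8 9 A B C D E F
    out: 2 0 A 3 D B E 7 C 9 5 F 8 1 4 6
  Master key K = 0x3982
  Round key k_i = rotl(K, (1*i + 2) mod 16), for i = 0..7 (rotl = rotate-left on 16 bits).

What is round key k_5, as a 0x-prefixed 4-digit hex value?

0xC11C

K = 0x3982
k_0 = rotl(K, (1*0+2) mod 16) = rotl(K, 2) = 0xE608
k_1 = rotl(K, (1*1+2) mod 16) = rotl(K, 3) = 0xCC11
k_2 = rotl(K, (1*2+2) mod 16) = rotl(K, 4) = 0x9823
k_3 = rotl(K, (1*3+2) mod 16) = rotl(K, 5) = 0x3047
k_4 = rotl(K, (1*4+2) mod 16) = rotl(K, 6) = 0x608E
k_5 = rotl(K, (1*5+2) mod 16) = rotl(K, 7) = 0xC11C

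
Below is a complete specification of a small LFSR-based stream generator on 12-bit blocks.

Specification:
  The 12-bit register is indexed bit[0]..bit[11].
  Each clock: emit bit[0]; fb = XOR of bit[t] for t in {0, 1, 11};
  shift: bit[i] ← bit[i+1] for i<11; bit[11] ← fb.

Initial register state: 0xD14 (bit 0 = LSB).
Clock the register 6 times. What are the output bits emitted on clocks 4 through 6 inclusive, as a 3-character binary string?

010

reg_0 = 0xD14
clock 1: out=0, reg = 0xE8A
clock 2: out=0, reg = 0x745
clock 3: out=1, reg = 0xBA2
clock 4: out=0, reg = 0x5D1
clock 5: out=1, reg = 0xAE8
clock 6: out=0, reg = 0xD74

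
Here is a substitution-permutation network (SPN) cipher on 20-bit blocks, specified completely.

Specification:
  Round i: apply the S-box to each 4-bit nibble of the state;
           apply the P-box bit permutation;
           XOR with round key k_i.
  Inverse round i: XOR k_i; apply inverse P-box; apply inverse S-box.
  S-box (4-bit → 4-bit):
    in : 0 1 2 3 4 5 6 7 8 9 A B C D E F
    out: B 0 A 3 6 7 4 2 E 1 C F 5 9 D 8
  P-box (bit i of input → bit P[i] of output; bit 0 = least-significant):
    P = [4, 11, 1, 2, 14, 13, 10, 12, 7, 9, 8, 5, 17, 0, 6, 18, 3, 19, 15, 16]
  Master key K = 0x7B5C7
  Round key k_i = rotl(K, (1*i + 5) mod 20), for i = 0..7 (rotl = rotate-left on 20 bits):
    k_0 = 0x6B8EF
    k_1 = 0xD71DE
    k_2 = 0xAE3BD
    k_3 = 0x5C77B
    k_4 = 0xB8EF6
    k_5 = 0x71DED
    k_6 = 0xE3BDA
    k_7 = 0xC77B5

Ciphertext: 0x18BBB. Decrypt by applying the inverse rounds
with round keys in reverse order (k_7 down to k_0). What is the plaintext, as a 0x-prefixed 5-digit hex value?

s_0 = ciphertext = 0x18BBB
s_1 = InvRound(s_0, k_7) = 0xBF1B8
s_2 = InvRound(s_1, k_6) = 0xAA294
s_3 = InvRound(s_2, k_5) = 0xB8883
s_4 = InvRound(s_3, k_4) = 0x1426D
s_5 = InvRound(s_4, k_3) = 0x6F66E
s_6 = InvRound(s_5, k_2) = 0x78CAC
s_7 = InvRound(s_6, k_1) = 0x4CAB5
s_8 = InvRound(s_7, k_0) = 0x9C70C

0x9C70C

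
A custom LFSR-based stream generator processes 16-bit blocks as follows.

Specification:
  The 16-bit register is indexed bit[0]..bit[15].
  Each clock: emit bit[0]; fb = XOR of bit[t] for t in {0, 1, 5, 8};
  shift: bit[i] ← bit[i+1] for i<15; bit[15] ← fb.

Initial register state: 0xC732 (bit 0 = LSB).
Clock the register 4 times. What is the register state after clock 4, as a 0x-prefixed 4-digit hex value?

reg_0 = 0xC732
clock 1: out=0, reg = 0xE399
clock 2: out=1, reg = 0x71CC
clock 3: out=0, reg = 0xB8E6
clock 4: out=0, reg = 0x5C73

0x5C73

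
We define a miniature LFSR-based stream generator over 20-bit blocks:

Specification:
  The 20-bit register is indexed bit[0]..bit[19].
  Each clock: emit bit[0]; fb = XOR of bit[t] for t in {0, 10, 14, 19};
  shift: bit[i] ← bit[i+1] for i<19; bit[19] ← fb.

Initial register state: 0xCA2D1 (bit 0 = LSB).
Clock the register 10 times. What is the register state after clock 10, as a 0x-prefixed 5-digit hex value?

0xF1B28

reg_0 = 0xCA2D1
clock 1: out=1, reg = 0x65168
clock 2: out=0, reg = 0xB28B4
clock 3: out=0, reg = 0xD945A
clock 4: out=0, reg = 0x6CA2D
clock 5: out=1, reg = 0x36516
clock 6: out=0, reg = 0x1B28B
clock 7: out=1, reg = 0x8D945
clock 8: out=1, reg = 0xC6CA2
clock 9: out=0, reg = 0xE3651
clock 10: out=1, reg = 0xF1B28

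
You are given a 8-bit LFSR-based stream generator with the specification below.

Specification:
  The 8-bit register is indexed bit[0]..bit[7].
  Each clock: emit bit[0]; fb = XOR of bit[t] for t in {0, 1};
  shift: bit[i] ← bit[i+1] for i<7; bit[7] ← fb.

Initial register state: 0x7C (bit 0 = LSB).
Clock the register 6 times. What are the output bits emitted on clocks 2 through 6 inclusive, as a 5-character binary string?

reg_0 = 0x7C
clock 1: out=0, reg = 0x3E
clock 2: out=0, reg = 0x9F
clock 3: out=1, reg = 0x4F
clock 4: out=1, reg = 0x27
clock 5: out=1, reg = 0x13
clock 6: out=1, reg = 0x09

01111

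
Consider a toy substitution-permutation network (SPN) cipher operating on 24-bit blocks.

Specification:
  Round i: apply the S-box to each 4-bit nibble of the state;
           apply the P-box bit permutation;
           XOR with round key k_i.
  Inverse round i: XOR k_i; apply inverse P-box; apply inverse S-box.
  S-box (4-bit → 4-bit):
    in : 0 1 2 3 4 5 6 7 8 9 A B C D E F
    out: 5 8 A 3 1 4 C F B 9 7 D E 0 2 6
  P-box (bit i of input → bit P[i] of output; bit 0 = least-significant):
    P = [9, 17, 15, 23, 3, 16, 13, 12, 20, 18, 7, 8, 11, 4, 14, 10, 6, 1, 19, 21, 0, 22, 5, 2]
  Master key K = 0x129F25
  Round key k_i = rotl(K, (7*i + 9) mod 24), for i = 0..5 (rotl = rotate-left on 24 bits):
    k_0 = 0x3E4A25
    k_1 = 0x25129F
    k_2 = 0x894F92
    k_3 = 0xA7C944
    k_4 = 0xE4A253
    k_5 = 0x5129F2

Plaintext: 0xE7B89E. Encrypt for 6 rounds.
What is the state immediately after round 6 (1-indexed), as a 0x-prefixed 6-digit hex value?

0x339851

s_0 = plaintext = 0xE7B89E
s_1 = Round(s_0, k_0) = 0x40176F
s_2 = Round(s_1, k_1) = 0x3BA75E
s_3 = Round(s_2, k_2) = 0xF72643
s_4 = Round(s_3, k_3) = 0xCDCEBE
s_5 = Round(s_4, k_4) = 0xA2D66F
s_6 = Round(s_5, k_5) = 0x339851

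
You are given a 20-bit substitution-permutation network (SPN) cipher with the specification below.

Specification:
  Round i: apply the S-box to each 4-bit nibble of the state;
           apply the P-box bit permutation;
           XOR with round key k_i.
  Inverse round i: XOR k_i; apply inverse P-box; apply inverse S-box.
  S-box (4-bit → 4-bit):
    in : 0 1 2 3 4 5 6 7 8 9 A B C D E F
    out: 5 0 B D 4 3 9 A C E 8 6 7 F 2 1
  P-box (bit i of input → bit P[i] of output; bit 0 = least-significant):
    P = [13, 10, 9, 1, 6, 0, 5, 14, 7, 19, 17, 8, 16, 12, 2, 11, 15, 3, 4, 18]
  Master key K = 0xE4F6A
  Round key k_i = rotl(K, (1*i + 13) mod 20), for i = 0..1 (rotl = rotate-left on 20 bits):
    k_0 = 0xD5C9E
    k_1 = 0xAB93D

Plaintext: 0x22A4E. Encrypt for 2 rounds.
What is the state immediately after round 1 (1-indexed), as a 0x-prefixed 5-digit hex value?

s_0 = plaintext = 0x22A4E
s_1 = Round(s_0, k_0) = 0x8C1B6
s_2 = Round(s_1, k_1) = 0xF890A

0x8C1B6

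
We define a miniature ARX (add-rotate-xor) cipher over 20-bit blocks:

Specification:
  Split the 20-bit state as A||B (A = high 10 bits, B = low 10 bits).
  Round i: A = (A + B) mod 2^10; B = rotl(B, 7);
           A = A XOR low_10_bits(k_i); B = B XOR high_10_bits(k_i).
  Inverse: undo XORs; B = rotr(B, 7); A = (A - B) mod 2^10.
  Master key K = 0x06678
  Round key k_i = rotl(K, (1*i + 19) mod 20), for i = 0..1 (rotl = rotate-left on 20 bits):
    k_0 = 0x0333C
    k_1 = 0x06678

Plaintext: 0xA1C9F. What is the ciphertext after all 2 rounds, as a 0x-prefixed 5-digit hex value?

0x707EA

s_0 = plaintext = 0xA1C9F
s_1 = Round(s_0, k_0) = 0x06B9F
s_2 = Round(s_1, k_1) = 0x707EA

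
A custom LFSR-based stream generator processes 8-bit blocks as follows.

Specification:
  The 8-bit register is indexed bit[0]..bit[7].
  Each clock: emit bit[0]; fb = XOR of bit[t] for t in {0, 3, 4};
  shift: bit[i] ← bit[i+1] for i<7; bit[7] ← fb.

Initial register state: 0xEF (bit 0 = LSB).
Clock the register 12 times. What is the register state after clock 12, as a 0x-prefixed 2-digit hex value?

0x0B

reg_0 = 0xEF
clock 1: out=1, reg = 0x77
clock 2: out=1, reg = 0x3B
clock 3: out=1, reg = 0x9D
clock 4: out=1, reg = 0xCE
clock 5: out=0, reg = 0xE7
clock 6: out=1, reg = 0xF3
clock 7: out=1, reg = 0x79
clock 8: out=1, reg = 0xBC
clock 9: out=0, reg = 0x5E
clock 10: out=0, reg = 0x2F
clock 11: out=1, reg = 0x17
clock 12: out=1, reg = 0x0B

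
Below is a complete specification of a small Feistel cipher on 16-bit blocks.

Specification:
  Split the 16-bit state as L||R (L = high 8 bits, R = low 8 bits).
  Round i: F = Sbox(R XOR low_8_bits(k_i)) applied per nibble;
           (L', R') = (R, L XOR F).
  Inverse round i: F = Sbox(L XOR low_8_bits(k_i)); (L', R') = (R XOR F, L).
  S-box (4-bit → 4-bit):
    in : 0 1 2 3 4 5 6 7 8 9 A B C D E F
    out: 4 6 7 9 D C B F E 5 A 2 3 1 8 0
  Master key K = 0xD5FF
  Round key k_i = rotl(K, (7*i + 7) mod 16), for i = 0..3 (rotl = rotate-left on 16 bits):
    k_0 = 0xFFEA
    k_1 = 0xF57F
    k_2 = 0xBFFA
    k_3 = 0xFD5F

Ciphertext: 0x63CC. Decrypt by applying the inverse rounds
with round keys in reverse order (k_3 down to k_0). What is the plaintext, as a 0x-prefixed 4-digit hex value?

s_0 = ciphertext = 0x63CC
s_1 = InvRound(s_0, k_3) = 0x5F63
s_2 = InvRound(s_1, k_2) = 0xCF5F
s_3 = InvRound(s_2, k_1) = 0x7BCF
s_4 = InvRound(s_3, k_0) = 0x997B

0x997B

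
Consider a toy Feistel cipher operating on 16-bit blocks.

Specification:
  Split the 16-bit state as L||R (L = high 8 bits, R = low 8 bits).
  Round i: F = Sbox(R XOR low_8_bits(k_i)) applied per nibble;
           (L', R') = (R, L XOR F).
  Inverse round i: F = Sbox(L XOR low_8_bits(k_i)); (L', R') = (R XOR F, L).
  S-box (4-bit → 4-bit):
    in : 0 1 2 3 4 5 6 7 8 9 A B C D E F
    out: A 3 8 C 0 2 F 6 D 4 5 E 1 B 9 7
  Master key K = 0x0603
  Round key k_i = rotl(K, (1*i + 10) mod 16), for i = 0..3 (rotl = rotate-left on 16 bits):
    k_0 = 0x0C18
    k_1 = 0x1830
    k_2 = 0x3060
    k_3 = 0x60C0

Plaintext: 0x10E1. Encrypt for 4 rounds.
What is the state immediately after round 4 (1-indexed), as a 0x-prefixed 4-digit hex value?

s_0 = plaintext = 0x10E1
s_1 = Round(s_0, k_0) = 0xE164
s_2 = Round(s_1, k_1) = 0x64C1
s_3 = Round(s_2, k_2) = 0xC137
s_4 = Round(s_3, k_3) = 0x37B7

0x37B7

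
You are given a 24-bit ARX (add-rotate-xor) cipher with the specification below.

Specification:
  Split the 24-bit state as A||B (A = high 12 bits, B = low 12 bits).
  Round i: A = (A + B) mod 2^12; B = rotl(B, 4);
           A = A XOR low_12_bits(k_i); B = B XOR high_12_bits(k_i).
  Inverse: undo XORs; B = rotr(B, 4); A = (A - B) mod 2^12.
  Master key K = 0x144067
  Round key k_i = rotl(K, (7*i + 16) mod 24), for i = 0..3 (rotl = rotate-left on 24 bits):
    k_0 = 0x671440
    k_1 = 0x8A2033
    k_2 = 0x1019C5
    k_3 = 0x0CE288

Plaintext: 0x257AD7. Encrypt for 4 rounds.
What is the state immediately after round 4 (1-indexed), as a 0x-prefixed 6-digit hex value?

0x4B795E

s_0 = plaintext = 0x257AD7
s_1 = Round(s_0, k_0) = 0x96EB0B
s_2 = Round(s_1, k_1) = 0x44A819
s_3 = Round(s_2, k_2) = 0x5A6099
s_4 = Round(s_3, k_3) = 0x4B795E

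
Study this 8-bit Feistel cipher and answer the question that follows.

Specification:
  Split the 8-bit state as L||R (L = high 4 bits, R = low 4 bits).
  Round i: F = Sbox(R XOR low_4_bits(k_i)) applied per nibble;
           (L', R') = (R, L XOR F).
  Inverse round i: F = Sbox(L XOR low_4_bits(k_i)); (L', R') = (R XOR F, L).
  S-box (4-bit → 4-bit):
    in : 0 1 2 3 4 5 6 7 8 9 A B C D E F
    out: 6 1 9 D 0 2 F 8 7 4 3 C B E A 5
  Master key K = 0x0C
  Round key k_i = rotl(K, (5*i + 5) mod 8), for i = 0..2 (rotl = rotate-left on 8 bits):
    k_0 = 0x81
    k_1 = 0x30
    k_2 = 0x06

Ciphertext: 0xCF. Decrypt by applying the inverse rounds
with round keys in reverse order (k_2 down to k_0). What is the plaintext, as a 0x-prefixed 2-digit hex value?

s_0 = ciphertext = 0xCF
s_1 = InvRound(s_0, k_2) = 0xCC
s_2 = InvRound(s_1, k_1) = 0x7C
s_3 = InvRound(s_2, k_0) = 0x37

0x37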